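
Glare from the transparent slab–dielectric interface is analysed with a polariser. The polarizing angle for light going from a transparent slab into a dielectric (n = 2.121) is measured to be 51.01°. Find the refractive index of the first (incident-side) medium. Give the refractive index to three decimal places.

Brewster's law: tan θ_B = n₂/n₁ (light incident in a transparent slab, refracted into a dielectric).
n₁ = n₂ / tan θ_B = 2.121 / tan 51.01° = 1.717.

n ≈ 1.717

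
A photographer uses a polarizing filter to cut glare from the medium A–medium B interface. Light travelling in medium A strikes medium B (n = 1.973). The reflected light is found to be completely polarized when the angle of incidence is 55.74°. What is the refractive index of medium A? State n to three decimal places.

n ≈ 1.344

Brewster's law: tan θ_B = n₂/n₁ (light incident in medium A, refracted into medium B).
n₁ = n₂ / tan θ_B = 1.973 / tan 55.74° = 1.344.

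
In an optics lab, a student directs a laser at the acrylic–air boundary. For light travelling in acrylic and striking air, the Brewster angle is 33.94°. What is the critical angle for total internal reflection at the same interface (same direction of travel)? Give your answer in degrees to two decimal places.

θ_c ≈ 42.30°

From Brewster, n₂/n₁ = tan θ_B = tan 33.94° = 0.6730.
Then sin θ_c = n₂/n₁ = 0.6730, so θ_c = arcsin 0.6730 = 42.30°.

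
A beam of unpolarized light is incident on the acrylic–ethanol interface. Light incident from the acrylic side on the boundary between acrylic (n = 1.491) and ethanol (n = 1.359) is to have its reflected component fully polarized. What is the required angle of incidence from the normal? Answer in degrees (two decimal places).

Brewster's condition: tan θ_B = n₂/n₁ = 1.359/1.491 = 0.9115. Taking the arctangent, θ_B = 42.35°.

θ_B ≈ 42.35°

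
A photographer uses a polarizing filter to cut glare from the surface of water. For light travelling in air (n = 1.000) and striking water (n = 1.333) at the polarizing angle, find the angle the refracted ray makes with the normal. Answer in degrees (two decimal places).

θ_t ≈ 36.88°

First find Brewster's angle: tan θ_B = 1.333/1.000 = 1.3330, giving θ_B = 53.12°.
Since θ_B + θ_t = 90° at Brewster incidence, θ_t = 90° − 53.12° = 36.88°.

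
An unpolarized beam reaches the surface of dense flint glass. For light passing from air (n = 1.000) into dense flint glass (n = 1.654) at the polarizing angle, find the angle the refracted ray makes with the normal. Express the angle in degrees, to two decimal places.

θ_t ≈ 31.16°

tan θ_B = n₂/n₁ = 1.654/1.000 = 1.6540, so θ_B = 58.84°.
The refracted ray is perpendicular to the reflected ray, so θ_t = 90° − θ_B = 31.16°.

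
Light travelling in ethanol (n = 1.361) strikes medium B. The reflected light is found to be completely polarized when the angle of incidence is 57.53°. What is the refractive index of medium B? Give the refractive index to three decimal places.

n ≈ 2.139

At the polarizing angle, tan θ_B = n₂/n₁ with n₁ on the incident side (ethanol) and n₂ on the transmitted side (medium B).
n₂ = n₁ tan θ_B = 1.361 × tan 57.53° = 2.139.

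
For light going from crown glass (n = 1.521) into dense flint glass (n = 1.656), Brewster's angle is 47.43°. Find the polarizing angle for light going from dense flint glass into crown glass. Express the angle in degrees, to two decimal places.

The two Brewster angles are complementary: θ_B' = 90° − θ_B = 90° − 47.43° = 42.57°.

θ_B' ≈ 42.57°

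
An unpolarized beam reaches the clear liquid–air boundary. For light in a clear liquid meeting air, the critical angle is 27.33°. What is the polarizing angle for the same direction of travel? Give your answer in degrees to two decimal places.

θ_B ≈ 24.66°

At the critical angle sin θ_c = n₂/n₁, giving n₂/n₁ = sin 27.33° = 0.4591.
Then tan θ_B = n₂/n₁ = 0.4591, so θ_B = arctan 0.4591 = 24.66°.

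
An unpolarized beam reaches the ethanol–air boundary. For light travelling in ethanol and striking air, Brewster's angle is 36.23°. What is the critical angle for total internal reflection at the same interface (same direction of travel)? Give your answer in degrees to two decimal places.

tan θ_B = n₂/n₁ = tan 36.23° = 0.7327.
Total internal reflection: sin θ_c = n₂/n₁ = 0.7327.
θ_c = arcsin(0.7327) = 47.11°.

θ_c ≈ 47.11°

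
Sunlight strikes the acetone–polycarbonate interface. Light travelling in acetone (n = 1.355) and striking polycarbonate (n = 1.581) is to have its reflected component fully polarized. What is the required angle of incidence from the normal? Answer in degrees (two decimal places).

At Brewster's angle the reflected and refracted rays are perpendicular, which with Snell's law gives tan θ_B = n₂/n₁.
tan θ_B = n₂/n₁ = 1.581/1.355 = 1.1668. Taking the arctangent, θ_B = 49.40°.

θ_B ≈ 49.40°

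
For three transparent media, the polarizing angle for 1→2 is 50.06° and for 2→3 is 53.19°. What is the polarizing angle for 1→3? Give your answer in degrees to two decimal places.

θ_B ≈ 57.93°

n₂/n₁ = tan 50.06° = 1.1943 and n₃/n₂ = tan 53.19° = 1.3362.
Multiplying, n₃/n₁ = 1.1943 × 1.3362 = 1.5959, and θ_B(1→3) = arctan 1.5959 = 57.93°.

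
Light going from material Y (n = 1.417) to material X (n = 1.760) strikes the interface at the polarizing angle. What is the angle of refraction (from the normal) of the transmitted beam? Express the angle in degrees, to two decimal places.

θ_B = arctan(n₂/n₁) = arctan(1.760/1.417) = 51.16°.
Since θ_B + θ_t = 90° at Brewster incidence, θ_t = 90° − 51.16° = 38.84°.

θ_t ≈ 38.84°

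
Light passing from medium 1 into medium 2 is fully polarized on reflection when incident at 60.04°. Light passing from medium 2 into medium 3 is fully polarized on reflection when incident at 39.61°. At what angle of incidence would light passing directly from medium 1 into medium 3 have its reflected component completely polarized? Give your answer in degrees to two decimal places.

θ_B ≈ 55.14°

n₂/n₁ = tan 60.04° = 1.7348 and n₃/n₂ = tan 39.61° = 0.8276.
So n₃/n₁ = (n₂/n₁)(n₃/n₂) = 1.7348 × 0.8276 = 1.4357.
θ_B(1→3) = arctan(1.4357) = 55.14°.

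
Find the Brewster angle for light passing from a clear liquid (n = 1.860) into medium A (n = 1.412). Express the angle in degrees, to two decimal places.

tan θ_B = n₂/n₁ = 1.412/1.860 = 0.7591.
So θ_B = arctan 0.7591 = 37.20°.

θ_B ≈ 37.20°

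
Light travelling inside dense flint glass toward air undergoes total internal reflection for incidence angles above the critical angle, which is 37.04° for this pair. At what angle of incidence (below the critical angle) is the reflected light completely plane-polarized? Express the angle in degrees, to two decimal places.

n₂/n₁ = sin θ_c = sin 37.04° = 0.6024.
tan θ_B equals the same ratio, so θ_B = arctan(0.6024) = 31.06°.

θ_B ≈ 31.06°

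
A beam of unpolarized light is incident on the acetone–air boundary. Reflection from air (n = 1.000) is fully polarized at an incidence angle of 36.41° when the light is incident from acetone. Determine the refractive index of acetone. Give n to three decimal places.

At Brewster's angle, tan θ_B = n₂/n₁ with n₁ on the incident side (acetone) and n₂ on the transmitted side (air).
n₁ = n₂ / tan θ_B = 1.000 / tan 36.41° = 1.356.

n ≈ 1.356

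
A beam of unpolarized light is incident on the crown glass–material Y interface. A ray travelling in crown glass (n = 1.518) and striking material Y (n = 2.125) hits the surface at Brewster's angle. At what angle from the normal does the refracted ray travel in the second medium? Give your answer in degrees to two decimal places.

θ_B = arctan(n₂/n₁) = arctan(2.125/1.518) = 54.46°.
Since θ_B + θ_t = 90° at Brewster incidence, θ_t = 90° − 54.46° = 35.54°.

θ_t ≈ 35.54°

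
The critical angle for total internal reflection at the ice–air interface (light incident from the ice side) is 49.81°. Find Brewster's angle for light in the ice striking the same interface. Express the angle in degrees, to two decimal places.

sin θ_c = n₂/n₁, so n₂/n₁ = sin 49.81° = 0.7639.
Brewster: tan θ_B = n₂/n₁ = 0.7639.
θ_B = arctan(0.7639) = 37.38°.

θ_B ≈ 37.38°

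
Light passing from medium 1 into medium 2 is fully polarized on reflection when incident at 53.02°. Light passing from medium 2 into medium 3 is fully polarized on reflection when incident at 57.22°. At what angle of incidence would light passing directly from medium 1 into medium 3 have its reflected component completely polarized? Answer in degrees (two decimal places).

θ_B ≈ 64.13°

tan θ_B(1→2) = n₂/n₁ = tan 53.02° = 1.3280.
tan θ_B(2→3) = n₃/n₂ = tan 57.22° = 1.5529.
Multiplying, n₃/n₁ = 1.3280 × 1.5529 = 2.0622, and θ_B(1→3) = arctan 2.0622 = 64.13°.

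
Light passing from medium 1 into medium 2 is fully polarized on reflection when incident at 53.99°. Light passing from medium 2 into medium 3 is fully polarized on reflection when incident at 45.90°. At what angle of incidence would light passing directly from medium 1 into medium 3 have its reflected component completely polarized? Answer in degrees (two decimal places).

θ_B ≈ 54.84°

n₂/n₁ = tan 53.99° = 1.3759 and n₃/n₂ = tan 45.90° = 1.0319.
Multiplying, n₃/n₁ = 1.3759 × 1.0319 = 1.4198, and θ_B(1→3) = arctan 1.4198 = 54.84°.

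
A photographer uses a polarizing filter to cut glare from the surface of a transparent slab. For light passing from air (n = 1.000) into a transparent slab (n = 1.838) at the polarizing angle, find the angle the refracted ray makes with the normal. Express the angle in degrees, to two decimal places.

tan θ_B = n₂/n₁ = 1.838/1.000 = 1.8380, so θ_B = 61.45°.
The refracted ray is perpendicular to the reflected ray, so θ_t = 90° − θ_B = 28.55°.

θ_t ≈ 28.55°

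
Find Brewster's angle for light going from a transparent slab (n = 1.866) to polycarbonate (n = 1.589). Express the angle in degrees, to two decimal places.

θ_B ≈ 40.42°

Here n₂/n₁ = 1.589/1.866 = 0.8516, and Brewster's law gives tan θ_B = n₂/n₁. Taking the arctangent, θ_B = 40.42°.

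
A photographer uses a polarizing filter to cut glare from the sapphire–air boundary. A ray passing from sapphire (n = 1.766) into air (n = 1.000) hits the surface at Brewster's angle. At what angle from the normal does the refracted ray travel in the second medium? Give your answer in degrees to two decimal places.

tan θ_B = n₂/n₁ = 1.000/1.766 = 0.5663, so θ_B = 29.52°.
At Brewster's angle the reflected and refracted rays are perpendicular, so θ_t = 90° − θ_B = 90° − 29.52° = 60.48°.

θ_t ≈ 60.48°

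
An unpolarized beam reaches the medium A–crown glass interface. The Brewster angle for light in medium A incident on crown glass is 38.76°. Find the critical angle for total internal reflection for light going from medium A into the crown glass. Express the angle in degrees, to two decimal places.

n₂/n₁ = tan 38.76° = 0.8029; the critical angle satisfies sin θ_c = n₂/n₁.
θ_c = arcsin(0.8029) = 53.41°.

θ_c ≈ 53.41°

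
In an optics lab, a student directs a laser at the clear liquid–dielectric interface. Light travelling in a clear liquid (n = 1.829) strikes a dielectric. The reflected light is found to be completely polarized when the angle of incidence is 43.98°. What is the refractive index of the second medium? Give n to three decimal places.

At Brewster's angle, tan θ_B = n₂/n₁ with n₁ on the incident side (a clear liquid) and n₂ on the transmitted side (a dielectric).
n₂ = n₁ tan θ_B = 1.829 × tan 43.98° = 1.765.

n ≈ 1.765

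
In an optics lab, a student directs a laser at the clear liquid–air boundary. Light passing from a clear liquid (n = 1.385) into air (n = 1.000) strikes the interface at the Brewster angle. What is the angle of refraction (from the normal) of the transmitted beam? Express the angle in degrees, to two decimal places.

θ_t ≈ 54.17°

First find Brewster's angle: tan θ_B = 1.000/1.385 = 0.7220, giving θ_B = 35.83°.
At Brewster's angle the reflected and refracted rays are perpendicular, so θ_t = 90° − θ_B = 90° − 35.83° = 54.17°.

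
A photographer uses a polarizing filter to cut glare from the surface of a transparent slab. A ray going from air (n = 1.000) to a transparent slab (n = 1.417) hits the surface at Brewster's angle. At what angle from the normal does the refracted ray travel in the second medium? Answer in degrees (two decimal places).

θ_t ≈ 35.21°

tan θ_B = n₂/n₁ = 1.417/1.000 = 1.4170, so θ_B = 54.79°.
At Brewster's angle the reflected and refracted rays are perpendicular, so θ_t = 90° − θ_B = 90° − 54.79° = 35.21°.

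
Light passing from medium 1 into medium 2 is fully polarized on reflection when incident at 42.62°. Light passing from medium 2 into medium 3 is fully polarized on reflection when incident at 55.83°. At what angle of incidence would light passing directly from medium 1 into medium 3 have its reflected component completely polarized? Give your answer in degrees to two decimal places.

θ_B ≈ 53.58°

n₂/n₁ = tan 42.62° = 0.9202 and n₃/n₂ = tan 55.83° = 1.4731.
So n₃/n₁ = (n₂/n₁)(n₃/n₂) = 0.9202 × 1.4731 = 1.3555.
θ_B(1→3) = arctan(1.3555) = 53.58°.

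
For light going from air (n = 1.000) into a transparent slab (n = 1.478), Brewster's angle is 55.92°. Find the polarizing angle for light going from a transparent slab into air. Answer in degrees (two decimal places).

θ_B' ≈ 34.08°

tan θ_B' = n₁/n₂ = 1/tan θ_B, so θ_B' = 90° − θ_B.
θ_B' = 90° − 55.92° = 34.08°.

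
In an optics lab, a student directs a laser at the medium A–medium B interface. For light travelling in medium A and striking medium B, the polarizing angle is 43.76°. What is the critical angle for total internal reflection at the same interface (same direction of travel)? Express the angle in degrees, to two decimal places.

θ_c ≈ 73.26°

tan θ_B = n₂/n₁ = tan 43.76° = 0.9576.
Total internal reflection: sin θ_c = n₂/n₁ = 0.9576.
θ_c = arcsin(0.9576) = 73.26°.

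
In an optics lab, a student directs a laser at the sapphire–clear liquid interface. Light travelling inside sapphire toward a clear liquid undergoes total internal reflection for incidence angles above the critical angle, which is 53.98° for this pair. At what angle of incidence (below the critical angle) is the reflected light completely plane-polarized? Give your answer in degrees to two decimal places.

sin θ_c = n₂/n₁, so n₂/n₁ = sin 53.98° = 0.8088.
Brewster: tan θ_B = n₂/n₁ = 0.8088.
θ_B = arctan(0.8088) = 38.97°.

θ_B ≈ 38.97°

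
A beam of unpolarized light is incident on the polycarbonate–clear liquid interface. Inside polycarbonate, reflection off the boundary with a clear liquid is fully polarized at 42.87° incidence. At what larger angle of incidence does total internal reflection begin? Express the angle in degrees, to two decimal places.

θ_c ≈ 68.17°

n₂/n₁ = tan 42.87° = 0.9283; the critical angle satisfies sin θ_c = n₂/n₁.
θ_c = arcsin(0.9283) = 68.17°.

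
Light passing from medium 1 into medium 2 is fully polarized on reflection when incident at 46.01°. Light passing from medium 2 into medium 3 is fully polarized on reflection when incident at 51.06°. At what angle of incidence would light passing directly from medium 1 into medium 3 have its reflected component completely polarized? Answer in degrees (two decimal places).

n₂/n₁ = tan 46.01° = 1.0359 and n₃/n₂ = tan 51.06° = 1.2375.
Multiplying, n₃/n₁ = 1.0359 × 1.2375 = 1.2820, and θ_B(1→3) = arctan 1.2820 = 52.04°.

θ_B ≈ 52.04°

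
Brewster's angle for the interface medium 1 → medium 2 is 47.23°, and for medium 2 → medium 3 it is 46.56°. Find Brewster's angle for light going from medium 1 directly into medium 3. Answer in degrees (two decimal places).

n₂/n₁ = tan 47.23° = 1.0810 and n₃/n₂ = tan 46.56° = 1.0560.
Multiplying, n₃/n₁ = 1.0810 × 1.0560 = 1.1416, and θ_B(1→3) = arctan 1.1416 = 48.78°.

θ_B ≈ 48.78°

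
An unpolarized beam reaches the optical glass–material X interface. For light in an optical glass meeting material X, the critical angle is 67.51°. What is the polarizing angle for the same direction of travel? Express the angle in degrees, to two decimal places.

θ_B ≈ 42.74°

At the critical angle sin θ_c = n₂/n₁, giving n₂/n₁ = sin 67.51° = 0.9239.
Then tan θ_B = n₂/n₁ = 0.9239, so θ_B = arctan 0.9239 = 42.74°.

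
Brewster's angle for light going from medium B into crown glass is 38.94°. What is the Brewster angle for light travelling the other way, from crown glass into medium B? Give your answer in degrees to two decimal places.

θ_B' ≈ 51.06°

tan θ_B' = n₁/n₂ = 1/tan θ_B, so θ_B' = 90° − θ_B.
θ_B' = 90° − 38.94° = 51.06°.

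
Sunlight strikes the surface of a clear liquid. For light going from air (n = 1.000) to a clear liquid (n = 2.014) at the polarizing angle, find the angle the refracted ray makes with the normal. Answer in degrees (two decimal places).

First find Brewster's angle: tan θ_B = 2.014/1.000 = 2.0140, giving θ_B = 63.59°.
At Brewster's angle the reflected and refracted rays are perpendicular, so θ_t = 90° − θ_B = 90° − 63.59° = 26.41°.

θ_t ≈ 26.41°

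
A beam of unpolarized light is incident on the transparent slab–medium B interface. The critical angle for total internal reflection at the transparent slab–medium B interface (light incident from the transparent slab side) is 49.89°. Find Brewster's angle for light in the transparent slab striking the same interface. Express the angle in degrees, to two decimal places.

n₂/n₁ = sin θ_c = sin 49.89° = 0.7648.
tan θ_B equals the same ratio, so θ_B = arctan(0.7648) = 37.41°.

θ_B ≈ 37.41°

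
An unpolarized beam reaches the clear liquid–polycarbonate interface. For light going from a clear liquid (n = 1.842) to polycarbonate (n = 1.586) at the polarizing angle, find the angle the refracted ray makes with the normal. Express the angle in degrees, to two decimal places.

θ_t ≈ 49.27°

θ_B = arctan(n₂/n₁) = arctan(1.586/1.842) = 40.73°.
Since θ_B + θ_t = 90° at Brewster incidence, θ_t = 90° − 40.73° = 49.27°.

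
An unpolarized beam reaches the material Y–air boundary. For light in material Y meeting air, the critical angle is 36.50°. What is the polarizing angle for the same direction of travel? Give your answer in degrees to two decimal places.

θ_B ≈ 30.75°

sin θ_c = n₂/n₁, so n₂/n₁ = sin 36.50° = 0.5948.
Brewster: tan θ_B = n₂/n₁ = 0.5948.
θ_B = arctan(0.5948) = 30.75°.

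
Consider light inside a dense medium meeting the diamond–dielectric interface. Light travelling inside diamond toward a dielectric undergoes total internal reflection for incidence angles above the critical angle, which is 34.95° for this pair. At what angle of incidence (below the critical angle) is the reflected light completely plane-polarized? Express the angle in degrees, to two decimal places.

n₂/n₁ = sin θ_c = sin 34.95° = 0.5729.
tan θ_B equals the same ratio, so θ_B = arctan(0.5729) = 29.81°.

θ_B ≈ 29.81°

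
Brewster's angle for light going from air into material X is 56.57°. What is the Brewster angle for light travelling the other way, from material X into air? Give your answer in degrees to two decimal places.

The two Brewster angles are complementary: θ_B' = 90° − θ_B = 90° − 56.57° = 33.43°.

θ_B' ≈ 33.43°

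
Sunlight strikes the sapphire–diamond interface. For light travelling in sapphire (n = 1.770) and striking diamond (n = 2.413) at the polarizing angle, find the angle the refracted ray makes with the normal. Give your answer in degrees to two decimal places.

θ_t ≈ 36.26°

tan θ_B = n₂/n₁ = 2.413/1.770 = 1.3633, so θ_B = 53.74°.
Since θ_B + θ_t = 90° at Brewster incidence, θ_t = 90° − 53.74° = 36.26°.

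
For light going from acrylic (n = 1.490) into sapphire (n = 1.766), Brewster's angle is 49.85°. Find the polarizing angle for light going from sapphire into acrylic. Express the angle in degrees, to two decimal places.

The two Brewster angles are complementary: θ_B' = 90° − θ_B = 90° − 49.85° = 40.15°.

θ_B' ≈ 40.15°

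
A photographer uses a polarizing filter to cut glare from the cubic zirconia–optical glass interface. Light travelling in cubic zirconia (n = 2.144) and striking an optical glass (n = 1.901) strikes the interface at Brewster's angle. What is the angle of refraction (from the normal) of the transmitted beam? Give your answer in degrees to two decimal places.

θ_B = arctan(n₂/n₁) = arctan(1.901/2.144) = 41.56°.
Since θ_B + θ_t = 90° at Brewster incidence, θ_t = 90° − 41.56° = 48.44°.

θ_t ≈ 48.44°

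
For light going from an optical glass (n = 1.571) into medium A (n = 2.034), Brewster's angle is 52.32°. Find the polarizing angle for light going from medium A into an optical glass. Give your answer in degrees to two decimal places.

θ_B' ≈ 37.68°

The two Brewster angles are complementary: θ_B' = 90° − θ_B = 90° − 52.32° = 37.68°.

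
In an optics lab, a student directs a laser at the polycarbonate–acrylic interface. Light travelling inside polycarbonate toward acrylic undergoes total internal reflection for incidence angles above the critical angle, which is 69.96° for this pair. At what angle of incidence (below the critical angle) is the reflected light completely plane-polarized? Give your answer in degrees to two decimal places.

At the critical angle sin θ_c = n₂/n₁, giving n₂/n₁ = sin 69.96° = 0.9395.
Then tan θ_B = n₂/n₁ = 0.9395, so θ_B = arctan 0.9395 = 43.21°.

θ_B ≈ 43.21°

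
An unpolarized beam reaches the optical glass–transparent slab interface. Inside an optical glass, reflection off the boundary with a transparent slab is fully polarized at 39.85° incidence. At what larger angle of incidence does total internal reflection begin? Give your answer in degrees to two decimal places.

θ_c ≈ 56.58°

From Brewster, n₂/n₁ = tan θ_B = tan 39.85° = 0.8346.
Then sin θ_c = n₂/n₁ = 0.8346, so θ_c = arcsin 0.8346 = 56.58°.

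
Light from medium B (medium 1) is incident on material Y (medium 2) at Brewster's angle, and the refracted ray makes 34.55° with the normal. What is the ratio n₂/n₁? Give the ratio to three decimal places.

θ_B + θ_t = 90°, so θ_B = 90° − 34.55° = 55.45°.
tan θ_B = n₂/n₁, so n₂/n₁ = tan 55.45° = 1.452.

n₂/n₁ ≈ 1.452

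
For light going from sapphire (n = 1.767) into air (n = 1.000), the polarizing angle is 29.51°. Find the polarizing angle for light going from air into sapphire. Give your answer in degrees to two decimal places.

Reversing the direction swaps n₁ and n₂, so tan θ_B' = 1/tan θ_B and θ_B' = 90° − θ_B.
Hence θ_B' = 90° − 29.51° = 60.49°.

θ_B' ≈ 60.49°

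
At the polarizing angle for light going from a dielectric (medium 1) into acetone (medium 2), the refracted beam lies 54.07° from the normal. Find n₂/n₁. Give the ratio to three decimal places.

At Brewster incidence θ_B = 90° − θ_t = 90° − 54.07° = 35.93°.
Then n₂/n₁ = tan θ_B = tan 35.93° = 0.725.

n₂/n₁ ≈ 0.725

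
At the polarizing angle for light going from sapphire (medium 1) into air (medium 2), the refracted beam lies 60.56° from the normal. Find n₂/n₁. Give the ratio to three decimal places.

n₂/n₁ ≈ 0.564

At Brewster incidence θ_B = 90° − θ_t = 90° − 60.56° = 29.44°.
Then n₂/n₁ = tan θ_B = tan 29.44° = 0.564.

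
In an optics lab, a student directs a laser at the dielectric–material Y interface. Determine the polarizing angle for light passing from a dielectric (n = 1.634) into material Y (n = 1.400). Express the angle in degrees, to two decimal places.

θ_B ≈ 40.59°

Here n₂/n₁ = 1.400/1.634 = 0.8568, and Brewster's law gives tan θ_B = n₂/n₁.
θ_B = arctan(0.8568) = 40.59°.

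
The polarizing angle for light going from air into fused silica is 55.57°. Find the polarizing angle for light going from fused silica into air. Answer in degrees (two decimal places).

The two Brewster angles are complementary: θ_B' = 90° − θ_B = 90° − 55.57° = 34.43°.

θ_B' ≈ 34.43°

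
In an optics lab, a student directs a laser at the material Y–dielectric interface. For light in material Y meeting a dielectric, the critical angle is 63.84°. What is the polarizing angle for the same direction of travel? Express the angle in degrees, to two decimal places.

θ_B ≈ 41.91°

At the critical angle sin θ_c = n₂/n₁, giving n₂/n₁ = sin 63.84° = 0.8976.
Then tan θ_B = n₂/n₁ = 0.8976, so θ_B = arctan 0.8976 = 41.91°.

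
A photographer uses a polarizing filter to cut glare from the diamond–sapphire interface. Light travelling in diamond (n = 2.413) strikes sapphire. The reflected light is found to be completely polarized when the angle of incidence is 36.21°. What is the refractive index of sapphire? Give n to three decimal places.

At the Brewster angle, tan θ_B = n₂/n₁ with n₁ on the incident side (diamond) and n₂ on the transmitted side (sapphire).
n₂ = n₁ tan θ_B = 2.413 × tan 36.21° = 1.767.

n ≈ 1.767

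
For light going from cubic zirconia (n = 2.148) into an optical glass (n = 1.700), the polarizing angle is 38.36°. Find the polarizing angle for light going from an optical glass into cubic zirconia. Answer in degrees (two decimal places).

The two Brewster angles are complementary: θ_B' = 90° − θ_B = 90° − 38.36° = 51.64°.

θ_B' ≈ 51.64°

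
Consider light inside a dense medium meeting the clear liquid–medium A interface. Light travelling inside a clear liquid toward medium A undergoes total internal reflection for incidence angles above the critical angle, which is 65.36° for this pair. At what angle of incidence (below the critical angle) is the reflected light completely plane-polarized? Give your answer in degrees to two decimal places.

sin θ_c = n₂/n₁, so n₂/n₁ = sin 65.36° = 0.9089.
Brewster: tan θ_B = n₂/n₁ = 0.9089.
θ_B = arctan(0.9089) = 42.27°.

θ_B ≈ 42.27°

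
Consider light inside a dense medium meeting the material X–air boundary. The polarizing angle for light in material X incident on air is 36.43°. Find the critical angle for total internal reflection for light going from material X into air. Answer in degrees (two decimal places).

tan θ_B = n₂/n₁ = tan 36.43° = 0.7381.
Total internal reflection: sin θ_c = n₂/n₁ = 0.7381.
θ_c = arcsin(0.7381) = 47.57°.

θ_c ≈ 47.57°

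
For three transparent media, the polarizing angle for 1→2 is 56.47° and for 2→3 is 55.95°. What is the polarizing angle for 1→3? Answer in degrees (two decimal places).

θ_B ≈ 65.88°

tan θ_B(1→2) = n₂/n₁ = tan 56.47° = 1.5091.
tan θ_B(2→3) = n₃/n₂ = tan 55.95° = 1.4798.
n₃/n₁ = 2.2332. Then tan θ_B(1→3) = n₃/n₁, so θ_B(1→3) = arctan(2.2332) = 65.88°.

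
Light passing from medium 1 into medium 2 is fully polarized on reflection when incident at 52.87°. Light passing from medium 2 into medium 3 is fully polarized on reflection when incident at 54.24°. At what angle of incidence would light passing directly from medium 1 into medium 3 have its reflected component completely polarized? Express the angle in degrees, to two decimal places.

θ_B ≈ 61.40°

Each Brewster angle gives a ratio: n₂/n₁ = tan 52.87° = 1.3208, n₃/n₂ = tan 54.24° = 1.3886.
n₃/n₁ = 1.8340. Then tan θ_B(1→3) = n₃/n₁, so θ_B(1→3) = arctan(1.8340) = 61.40°.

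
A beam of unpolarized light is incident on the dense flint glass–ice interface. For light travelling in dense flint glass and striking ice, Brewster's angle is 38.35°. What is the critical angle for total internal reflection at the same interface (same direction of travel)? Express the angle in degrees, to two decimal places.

tan θ_B = n₂/n₁ = tan 38.35° = 0.7912.
Total internal reflection: sin θ_c = n₂/n₁ = 0.7912.
θ_c = arcsin(0.7912) = 52.30°.

θ_c ≈ 52.30°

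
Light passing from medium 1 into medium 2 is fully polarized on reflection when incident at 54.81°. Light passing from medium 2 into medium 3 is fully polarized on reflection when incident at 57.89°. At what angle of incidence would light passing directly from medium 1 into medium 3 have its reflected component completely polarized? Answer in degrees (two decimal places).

tan θ_B(1→2) = n₂/n₁ = tan 54.81° = 1.4181.
tan θ_B(2→3) = n₃/n₂ = tan 57.89° = 1.5935.
n₃/n₁ = 2.2598. Then tan θ_B(1→3) = n₃/n₁, so θ_B(1→3) = arctan(2.2598) = 66.13°.

θ_B ≈ 66.13°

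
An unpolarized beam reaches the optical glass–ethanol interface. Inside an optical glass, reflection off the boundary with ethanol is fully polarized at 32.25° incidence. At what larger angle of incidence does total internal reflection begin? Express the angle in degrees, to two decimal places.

θ_c ≈ 39.12°

tan θ_B = n₂/n₁ = tan 32.25° = 0.6310.
Total internal reflection: sin θ_c = n₂/n₁ = 0.6310.
θ_c = arcsin(0.6310) = 39.12°.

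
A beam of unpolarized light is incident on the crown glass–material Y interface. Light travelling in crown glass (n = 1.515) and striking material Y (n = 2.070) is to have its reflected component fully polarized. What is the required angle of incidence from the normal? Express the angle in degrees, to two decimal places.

Brewster's condition: tan θ_B = n₂/n₁ = 2.070/1.515 = 1.3663.
So θ_B = arctan 1.3663 = 53.80°.

θ_B ≈ 53.80°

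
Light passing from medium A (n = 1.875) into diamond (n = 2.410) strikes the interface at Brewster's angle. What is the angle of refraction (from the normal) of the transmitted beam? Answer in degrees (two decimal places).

θ_t ≈ 37.88°

tan θ_B = n₂/n₁ = 2.410/1.875 = 1.2853, so θ_B = 52.12°.
At Brewster's angle the reflected and refracted rays are perpendicular, so θ_t = 90° − θ_B = 90° − 52.12° = 37.88°.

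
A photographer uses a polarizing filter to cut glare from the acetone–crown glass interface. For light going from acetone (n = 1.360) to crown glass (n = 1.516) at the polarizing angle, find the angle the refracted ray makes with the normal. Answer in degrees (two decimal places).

First find Brewster's angle: tan θ_B = 1.516/1.360 = 1.1147, giving θ_B = 48.10°.
The refracted ray is perpendicular to the reflected ray, so θ_t = 90° − θ_B = 41.90°.

θ_t ≈ 41.90°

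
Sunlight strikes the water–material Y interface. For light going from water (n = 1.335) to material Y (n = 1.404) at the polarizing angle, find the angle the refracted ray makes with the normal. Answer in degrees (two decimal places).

θ_t ≈ 43.56°

θ_B = arctan(n₂/n₁) = arctan(1.404/1.335) = 46.44°.
At Brewster's angle the reflected and refracted rays are perpendicular, so θ_t = 90° − θ_B = 90° − 46.44° = 43.56°.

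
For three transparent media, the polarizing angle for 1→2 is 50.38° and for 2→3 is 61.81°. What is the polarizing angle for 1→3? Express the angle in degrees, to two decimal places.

n₂/n₁ = tan 50.38° = 1.2079 and n₃/n₂ = tan 61.81° = 1.8658.
So n₃/n₁ = (n₂/n₁)(n₃/n₂) = 1.2079 × 1.8658 = 2.2537.
θ_B(1→3) = arctan(2.2537) = 66.07°.

θ_B ≈ 66.07°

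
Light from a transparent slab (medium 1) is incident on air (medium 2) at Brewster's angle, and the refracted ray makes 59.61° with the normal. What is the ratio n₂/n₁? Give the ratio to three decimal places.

θ_B + θ_t = 90°, so θ_B = 90° − 59.61° = 30.39°.
tan θ_B = n₂/n₁, so n₂/n₁ = tan 30.39° = 0.586.

n₂/n₁ ≈ 0.586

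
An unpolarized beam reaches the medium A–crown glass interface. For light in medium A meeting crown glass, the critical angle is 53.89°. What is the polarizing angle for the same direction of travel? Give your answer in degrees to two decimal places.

θ_B ≈ 38.93°

n₂/n₁ = sin θ_c = sin 53.89° = 0.8079.
tan θ_B equals the same ratio, so θ_B = arctan(0.8079) = 38.93°.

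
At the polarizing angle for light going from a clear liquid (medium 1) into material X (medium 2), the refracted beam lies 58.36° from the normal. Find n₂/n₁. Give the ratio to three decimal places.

n₂/n₁ ≈ 0.616

θ_B + θ_t = 90°, so θ_B = 90° − 58.36° = 31.64°.
Then n₂/n₁ = tan θ_B = tan 31.64° = 0.616.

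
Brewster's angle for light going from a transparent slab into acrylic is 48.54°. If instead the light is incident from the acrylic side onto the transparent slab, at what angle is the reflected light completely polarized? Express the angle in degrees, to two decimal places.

θ_B' ≈ 41.46°

Reversing the direction swaps n₁ and n₂, so tan θ_B' = 1/tan θ_B and θ_B' = 90° − θ_B.
Hence θ_B' = 90° − 48.54° = 41.46°.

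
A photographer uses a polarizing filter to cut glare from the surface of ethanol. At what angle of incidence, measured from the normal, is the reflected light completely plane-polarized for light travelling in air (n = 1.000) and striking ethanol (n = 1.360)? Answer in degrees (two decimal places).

θ_B ≈ 53.67°

Brewster's condition: tan θ_B = n₂/n₁ = 1.360/1.000 = 1.3600.
So θ_B = arctan 1.3600 = 53.67°.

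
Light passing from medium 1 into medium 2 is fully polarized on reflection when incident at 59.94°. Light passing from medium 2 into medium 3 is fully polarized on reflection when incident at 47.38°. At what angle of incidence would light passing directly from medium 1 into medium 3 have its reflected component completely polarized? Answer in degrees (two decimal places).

θ_B ≈ 61.96°

n₂/n₁ = tan 59.94° = 1.7279 and n₃/n₂ = tan 47.38° = 1.0867.
Multiplying, n₃/n₁ = 1.7279 × 1.0867 = 1.8777, and θ_B(1→3) = arctan 1.8777 = 61.96°.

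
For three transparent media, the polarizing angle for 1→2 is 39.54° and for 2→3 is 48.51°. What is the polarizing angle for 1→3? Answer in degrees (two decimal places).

n₂/n₁ = tan 39.54° = 0.8255 and n₃/n₂ = tan 48.51° = 1.1307.
So n₃/n₁ = (n₂/n₁)(n₃/n₂) = 0.8255 × 1.1307 = 0.9334.
θ_B(1→3) = arctan(0.9334) = 43.03°.

θ_B ≈ 43.03°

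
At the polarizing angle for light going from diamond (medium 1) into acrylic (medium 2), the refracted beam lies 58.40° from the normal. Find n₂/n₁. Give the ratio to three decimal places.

n₂/n₁ ≈ 0.615

θ_B + θ_t = 90°, so θ_B = 90° − 58.40° = 31.60°.
Then n₂/n₁ = tan θ_B = tan 31.60° = 0.615.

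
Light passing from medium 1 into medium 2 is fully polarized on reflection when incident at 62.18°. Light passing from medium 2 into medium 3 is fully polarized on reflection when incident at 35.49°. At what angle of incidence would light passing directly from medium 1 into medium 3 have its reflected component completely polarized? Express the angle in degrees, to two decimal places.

Each Brewster angle gives a ratio: n₂/n₁ = tan 62.18° = 1.8951, n₃/n₂ = tan 35.49° = 0.7130.
Multiplying, n₃/n₁ = 1.8951 × 0.7130 = 1.3512, and θ_B(1→3) = arctan 1.3512 = 53.50°.

θ_B ≈ 53.50°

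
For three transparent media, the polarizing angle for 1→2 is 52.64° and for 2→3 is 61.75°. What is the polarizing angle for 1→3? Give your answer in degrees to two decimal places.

n₂/n₁ = tan 52.64° = 1.3098 and n₃/n₂ = tan 61.75° = 1.8611.
n₃/n₁ = 2.4377. Then tan θ_B(1→3) = n₃/n₁, so θ_B(1→3) = arctan(2.4377) = 67.70°.

θ_B ≈ 67.70°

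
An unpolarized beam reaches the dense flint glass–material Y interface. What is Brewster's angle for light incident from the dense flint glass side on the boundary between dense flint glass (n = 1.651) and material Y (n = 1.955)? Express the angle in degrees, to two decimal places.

Brewster's condition: tan θ_B = n₂/n₁ = 1.955/1.651 = 1.1841. Taking the arctangent, θ_B = 49.82°.

θ_B ≈ 49.82°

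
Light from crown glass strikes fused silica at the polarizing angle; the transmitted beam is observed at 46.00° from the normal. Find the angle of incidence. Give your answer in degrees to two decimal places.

θ_B ≈ 44.00°

At Brewster's angle the reflected and refracted rays are perpendicular, so θ_B + θ_t = 90°.
So θ_B = 90° − θ_t = 90° − 46.00° = 44.00°.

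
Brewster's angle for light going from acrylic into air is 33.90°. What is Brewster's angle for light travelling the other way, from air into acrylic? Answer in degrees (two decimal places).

θ_B' ≈ 56.10°

The two Brewster angles are complementary: θ_B' = 90° − θ_B = 90° − 33.90° = 56.10°.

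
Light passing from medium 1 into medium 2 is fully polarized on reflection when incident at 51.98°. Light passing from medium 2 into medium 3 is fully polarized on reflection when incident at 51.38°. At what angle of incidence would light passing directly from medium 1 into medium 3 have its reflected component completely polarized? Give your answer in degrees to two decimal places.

tan θ_B(1→2) = n₂/n₁ = tan 51.98° = 1.2790.
tan θ_B(2→3) = n₃/n₂ = tan 51.38° = 1.2518.
So n₃/n₁ = (n₂/n₁)(n₃/n₂) = 1.2790 × 1.2518 = 1.6011.
θ_B(1→3) = arctan(1.6011) = 58.01°.

θ_B ≈ 58.01°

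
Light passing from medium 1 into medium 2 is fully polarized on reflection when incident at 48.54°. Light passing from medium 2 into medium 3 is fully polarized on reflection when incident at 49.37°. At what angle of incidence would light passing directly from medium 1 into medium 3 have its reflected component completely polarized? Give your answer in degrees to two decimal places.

θ_B ≈ 52.84°

Each Brewster angle gives a ratio: n₂/n₁ = tan 48.54° = 1.1319, n₃/n₂ = tan 49.37° = 1.1655.
Multiplying, n₃/n₁ = 1.1319 × 1.1655 = 1.3192, and θ_B(1→3) = arctan 1.3192 = 52.84°.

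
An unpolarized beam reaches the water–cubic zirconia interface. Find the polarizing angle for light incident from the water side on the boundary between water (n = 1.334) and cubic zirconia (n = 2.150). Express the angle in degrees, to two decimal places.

Brewster's condition: tan θ_B = n₂/n₁ = 2.150/1.334 = 1.6117. Taking the arctangent, θ_B = 58.18°.

θ_B ≈ 58.18°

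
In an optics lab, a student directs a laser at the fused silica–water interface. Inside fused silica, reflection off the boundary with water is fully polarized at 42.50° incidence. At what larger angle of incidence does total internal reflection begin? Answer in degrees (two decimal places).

n₂/n₁ = tan 42.50° = 0.9163; the critical angle satisfies sin θ_c = n₂/n₁.
θ_c = arcsin(0.9163) = 66.40°.

θ_c ≈ 66.40°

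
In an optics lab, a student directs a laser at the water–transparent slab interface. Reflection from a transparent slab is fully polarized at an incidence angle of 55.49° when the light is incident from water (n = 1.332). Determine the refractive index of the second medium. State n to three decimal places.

n ≈ 1.937

Brewster's law: tan θ_B = n₂/n₁ (light incident in water, refracted into a transparent slab).
n₂ = n₁ tan θ_B = 1.332 × tan 55.49° = 1.937.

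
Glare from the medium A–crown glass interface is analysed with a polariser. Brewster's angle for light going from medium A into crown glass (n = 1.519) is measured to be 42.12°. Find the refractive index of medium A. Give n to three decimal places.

Brewster's law: tan θ_B = n₂/n₁ (light incident in medium A, refracted into crown glass).
n₁ = n₂ / tan θ_B = 1.519 / tan 42.12° = 1.680.

n ≈ 1.680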